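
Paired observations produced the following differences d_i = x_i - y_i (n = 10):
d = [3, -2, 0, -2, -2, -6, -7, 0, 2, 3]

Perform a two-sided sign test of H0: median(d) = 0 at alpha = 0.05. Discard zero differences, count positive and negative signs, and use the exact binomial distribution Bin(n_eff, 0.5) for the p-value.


Step 1: Discard zero differences. Original n = 10; n_eff = number of nonzero differences = 8.
Nonzero differences (with sign): +3, -2, -2, -2, -6, -7, +2, +3
Step 2: Count signs: positive = 3, negative = 5.
Step 3: Under H0: P(positive) = 0.5, so the number of positives S ~ Bin(8, 0.5).
Step 4: Two-sided exact p-value = sum of Bin(8,0.5) probabilities at or below the observed probability = 0.726562.
Step 5: alpha = 0.05. fail to reject H0.

n_eff = 8, pos = 3, neg = 5, p = 0.726562, fail to reject H0.


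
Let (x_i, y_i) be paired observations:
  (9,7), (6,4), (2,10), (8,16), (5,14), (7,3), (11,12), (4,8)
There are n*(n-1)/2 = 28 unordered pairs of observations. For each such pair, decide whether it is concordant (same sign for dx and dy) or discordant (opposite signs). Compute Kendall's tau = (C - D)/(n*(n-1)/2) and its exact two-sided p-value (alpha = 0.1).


Step 1: Enumerate the 28 unordered pairs (i,j) with i<j and classify each by sign(x_j-x_i) * sign(y_j-y_i).
  (1,2):dx=-3,dy=-3->C; (1,3):dx=-7,dy=+3->D; (1,4):dx=-1,dy=+9->D; (1,5):dx=-4,dy=+7->D
  (1,6):dx=-2,dy=-4->C; (1,7):dx=+2,dy=+5->C; (1,8):dx=-5,dy=+1->D; (2,3):dx=-4,dy=+6->D
  (2,4):dx=+2,dy=+12->C; (2,5):dx=-1,dy=+10->D; (2,6):dx=+1,dy=-1->D; (2,7):dx=+5,dy=+8->C
  (2,8):dx=-2,dy=+4->D; (3,4):dx=+6,dy=+6->C; (3,5):dx=+3,dy=+4->C; (3,6):dx=+5,dy=-7->D
  (3,7):dx=+9,dy=+2->C; (3,8):dx=+2,dy=-2->D; (4,5):dx=-3,dy=-2->C; (4,6):dx=-1,dy=-13->C
  (4,7):dx=+3,dy=-4->D; (4,8):dx=-4,dy=-8->C; (5,6):dx=+2,dy=-11->D; (5,7):dx=+6,dy=-2->D
  (5,8):dx=-1,dy=-6->C; (6,7):dx=+4,dy=+9->C; (6,8):dx=-3,dy=+5->D; (7,8):dx=-7,dy=-4->C
Step 2: C = 14, D = 14, total pairs = 28.
Step 3: tau = (C - D)/(n(n-1)/2) = (14 - 14)/28 = 0.000000.
Step 4: Exact two-sided p-value (enumerate n! = 40320 permutations of y under H0): p = 1.000000.
Step 5: alpha = 0.1. fail to reject H0.

tau_b = 0.0000 (C=14, D=14), p = 1.000000, fail to reject H0.


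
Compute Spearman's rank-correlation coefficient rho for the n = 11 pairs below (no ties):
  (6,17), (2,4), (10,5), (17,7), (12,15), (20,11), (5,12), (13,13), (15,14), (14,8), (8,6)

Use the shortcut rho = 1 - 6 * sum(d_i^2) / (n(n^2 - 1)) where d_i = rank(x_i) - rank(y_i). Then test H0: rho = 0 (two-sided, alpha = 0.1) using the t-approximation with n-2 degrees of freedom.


Step 1: Rank x and y separately (midranks; no ties here).
rank(x): 6->3, 2->1, 10->5, 17->10, 12->6, 20->11, 5->2, 13->7, 15->9, 14->8, 8->4
rank(y): 17->11, 4->1, 5->2, 7->4, 15->10, 11->6, 12->7, 13->8, 14->9, 8->5, 6->3
Step 2: d_i = R_x(i) - R_y(i); compute d_i^2.
  (3-11)^2=64, (1-1)^2=0, (5-2)^2=9, (10-4)^2=36, (6-10)^2=16, (11-6)^2=25, (2-7)^2=25, (7-8)^2=1, (9-9)^2=0, (8-5)^2=9, (4-3)^2=1
sum(d^2) = 186.
Step 3: rho = 1 - 6*186 / (11*(11^2 - 1)) = 1 - 1116/1320 = 0.154545.
Step 4: Under H0, t = rho * sqrt((n-2)/(1-rho^2)) = 0.4693 ~ t(9).
Step 5: Two-sided p-value from the t-distribution with 9 df = 0.650034.
Step 6: alpha = 0.1. fail to reject H0.

rho = 0.1545, p = 0.650034, fail to reject H0 at alpha = 0.1.


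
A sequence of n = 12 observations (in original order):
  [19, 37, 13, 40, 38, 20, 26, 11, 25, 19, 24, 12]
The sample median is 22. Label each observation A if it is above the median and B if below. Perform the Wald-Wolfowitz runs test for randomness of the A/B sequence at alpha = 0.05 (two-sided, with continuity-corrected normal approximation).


Step 1: Compute median = 22; label A = above, B = below.
Labels in order: BABAABABABAB  (n_A = 6, n_B = 6)
Step 2: Count runs R = 11.
Step 3: Under H0 (random ordering), E[R] = 2*n_A*n_B/(n_A+n_B) + 1 = 2*6*6/12 + 1 = 7.0000.
        Var[R] = 2*n_A*n_B*(2*n_A*n_B - n_A - n_B) / ((n_A+n_B)^2 * (n_A+n_B-1)) = 4320/1584 = 2.7273.
        SD[R] = 1.6514.
Step 4: Continuity-corrected z = (R - 0.5 - E[R]) / SD[R] = (11 - 0.5 - 7.0000) / 1.6514 = 2.1194.
Step 5: Two-sided p-value via normal approximation = 2*(1 - Phi(|z|)) = 0.034060.
Step 6: alpha = 0.05. reject H0.

R = 11, z = 2.1194, p = 0.034060, reject H0.


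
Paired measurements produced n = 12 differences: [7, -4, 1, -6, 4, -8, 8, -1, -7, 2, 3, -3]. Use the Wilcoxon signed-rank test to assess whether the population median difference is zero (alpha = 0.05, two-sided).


Step 1: Drop any zero differences (none here) and take |d_i|.
|d| = [7, 4, 1, 6, 4, 8, 8, 1, 7, 2, 3, 3]
Step 2: Midrank |d_i| (ties get averaged ranks).
ranks: |7|->9.5, |4|->6.5, |1|->1.5, |6|->8, |4|->6.5, |8|->11.5, |8|->11.5, |1|->1.5, |7|->9.5, |2|->3, |3|->4.5, |3|->4.5
Step 3: Attach original signs; sum ranks with positive sign and with negative sign.
W+ = 9.5 + 1.5 + 6.5 + 11.5 + 3 + 4.5 = 36.5
W- = 6.5 + 8 + 11.5 + 1.5 + 9.5 + 4.5 = 41.5
(Check: W+ + W- = 78 should equal n(n+1)/2 = 78.)
Step 4: Test statistic W = min(W+, W-) = 36.5.
Step 5: Ties in |d|, so use the tie-corrected normal approximation.
        E[W] = n(n+1)/4 = 12*13/4 = 39.
        Tie groups: |d|=1 (t=2), |d|=3 (t=2), |d|=4 (t=2), |d|=7 (t=2), |d|=8 (t=2); sum(t^3 - t) = 30.
        Var[W] = n(n+1)(2n+1)/24 - sum(t^3-t)/48 = 3900/24 - 30/48 = 161.875.
        z = (W - E[W]) / sqrt(Var[W]) = (36.5 - 39) / 12.7230 = -0.1965.
        Two-sided p = 2*Phi(z) = 0.844223.
Step 6: alpha = 0.05. fail to reject H0.

W+ = 36.5, W- = 41.5, W = min = 36.5, p = 0.844223, fail to reject H0.


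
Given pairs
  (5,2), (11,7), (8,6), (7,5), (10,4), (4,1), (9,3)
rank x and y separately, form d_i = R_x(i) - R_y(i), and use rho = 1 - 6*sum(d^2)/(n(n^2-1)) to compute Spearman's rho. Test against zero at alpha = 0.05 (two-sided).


Step 1: Rank x and y separately (midranks; no ties here).
rank(x): 5->2, 11->7, 8->4, 7->3, 10->6, 4->1, 9->5
rank(y): 2->2, 7->7, 6->6, 5->5, 4->4, 1->1, 3->3
Step 2: d_i = R_x(i) - R_y(i); compute d_i^2.
  (2-2)^2=0, (7-7)^2=0, (4-6)^2=4, (3-5)^2=4, (6-4)^2=4, (1-1)^2=0, (5-3)^2=4
sum(d^2) = 16.
Step 3: rho = 1 - 6*16 / (7*(7^2 - 1)) = 1 - 96/336 = 0.714286.
Step 4: Under H0, t = rho * sqrt((n-2)/(1-rho^2)) = 2.2822 ~ t(5).
Step 5: Two-sided p-value from the t-distribution with 5 df = 0.071344.
Step 6: alpha = 0.05. fail to reject H0.

rho = 0.7143, p = 0.071344, fail to reject H0 at alpha = 0.05.


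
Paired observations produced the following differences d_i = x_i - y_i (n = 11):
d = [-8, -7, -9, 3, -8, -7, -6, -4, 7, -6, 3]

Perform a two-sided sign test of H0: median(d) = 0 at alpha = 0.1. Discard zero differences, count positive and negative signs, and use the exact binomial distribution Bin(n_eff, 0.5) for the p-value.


Step 1: Discard zero differences. Original n = 11; n_eff = number of nonzero differences = 11.
Nonzero differences (with sign): -8, -7, -9, +3, -8, -7, -6, -4, +7, -6, +3
Step 2: Count signs: positive = 3, negative = 8.
Step 3: Under H0: P(positive) = 0.5, so the number of positives S ~ Bin(11, 0.5).
Step 4: Two-sided exact p-value = sum of Bin(11,0.5) probabilities at or below the observed probability = 0.226562.
Step 5: alpha = 0.1. fail to reject H0.

n_eff = 11, pos = 3, neg = 8, p = 0.226562, fail to reject H0.


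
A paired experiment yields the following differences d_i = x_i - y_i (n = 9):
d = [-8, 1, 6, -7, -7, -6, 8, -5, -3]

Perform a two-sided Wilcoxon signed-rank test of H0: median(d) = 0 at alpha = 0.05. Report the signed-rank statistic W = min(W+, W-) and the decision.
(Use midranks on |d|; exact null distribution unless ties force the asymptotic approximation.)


Step 1: Drop any zero differences (none here) and take |d_i|.
|d| = [8, 1, 6, 7, 7, 6, 8, 5, 3]
Step 2: Midrank |d_i| (ties get averaged ranks).
ranks: |8|->8.5, |1|->1, |6|->4.5, |7|->6.5, |7|->6.5, |6|->4.5, |8|->8.5, |5|->3, |3|->2
Step 3: Attach original signs; sum ranks with positive sign and with negative sign.
W+ = 1 + 4.5 + 8.5 = 14
W- = 8.5 + 6.5 + 6.5 + 4.5 + 3 + 2 = 31
(Check: W+ + W- = 45 should equal n(n+1)/2 = 45.)
Step 4: Test statistic W = min(W+, W-) = 14.
Step 5: Ties in |d|, so use the tie-corrected normal approximation.
        E[W] = n(n+1)/4 = 9*10/4 = 22.5.
        Tie groups: |d|=6 (t=2), |d|=7 (t=2), |d|=8 (t=2); sum(t^3 - t) = 18.
        Var[W] = n(n+1)(2n+1)/24 - sum(t^3-t)/48 = 1710/24 - 18/48 = 70.875.
        z = (W - E[W]) / sqrt(Var[W]) = (14 - 22.5) / 8.4187 = -1.0097.
        Two-sided p = 2*Phi(z) = 0.312661.
Step 6: alpha = 0.05. fail to reject H0.

W+ = 14, W- = 31, W = min = 14, p = 0.312661, fail to reject H0.


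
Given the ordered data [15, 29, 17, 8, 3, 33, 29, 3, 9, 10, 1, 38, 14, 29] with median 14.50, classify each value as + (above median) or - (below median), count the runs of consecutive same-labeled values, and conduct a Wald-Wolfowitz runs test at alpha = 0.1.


Step 1: Compute median = 14.50; label A = above, B = below.
Labels in order: AAABBAABBBBABA  (n_A = 7, n_B = 7)
Step 2: Count runs R = 7.
Step 3: Under H0 (random ordering), E[R] = 2*n_A*n_B/(n_A+n_B) + 1 = 2*7*7/14 + 1 = 8.0000.
        Var[R] = 2*n_A*n_B*(2*n_A*n_B - n_A - n_B) / ((n_A+n_B)^2 * (n_A+n_B-1)) = 8232/2548 = 3.2308.
        SD[R] = 1.7974.
Step 4: Continuity-corrected z = (R + 0.5 - E[R]) / SD[R] = (7 + 0.5 - 8.0000) / 1.7974 = -0.2782.
Step 5: Two-sided p-value via normal approximation = 2*(1 - Phi(|z|)) = 0.780879.
Step 6: alpha = 0.1. fail to reject H0.

R = 7, z = -0.2782, p = 0.780879, fail to reject H0.


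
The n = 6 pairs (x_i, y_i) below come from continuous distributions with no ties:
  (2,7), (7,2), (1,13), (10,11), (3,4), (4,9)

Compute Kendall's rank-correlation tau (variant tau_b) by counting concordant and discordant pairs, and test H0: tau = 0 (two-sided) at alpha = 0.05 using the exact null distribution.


Step 1: Enumerate the 15 unordered pairs (i,j) with i<j and classify each by sign(x_j-x_i) * sign(y_j-y_i).
  (1,2):dx=+5,dy=-5->D; (1,3):dx=-1,dy=+6->D; (1,4):dx=+8,dy=+4->C; (1,5):dx=+1,dy=-3->D
  (1,6):dx=+2,dy=+2->C; (2,3):dx=-6,dy=+11->D; (2,4):dx=+3,dy=+9->C; (2,5):dx=-4,dy=+2->D
  (2,6):dx=-3,dy=+7->D; (3,4):dx=+9,dy=-2->D; (3,5):dx=+2,dy=-9->D; (3,6):dx=+3,dy=-4->D
  (4,5):dx=-7,dy=-7->C; (4,6):dx=-6,dy=-2->C; (5,6):dx=+1,dy=+5->C
Step 2: C = 6, D = 9, total pairs = 15.
Step 3: tau = (C - D)/(n(n-1)/2) = (6 - 9)/15 = -0.200000.
Step 4: Exact two-sided p-value (enumerate n! = 720 permutations of y under H0): p = 0.719444.
Step 5: alpha = 0.05. fail to reject H0.

tau_b = -0.2000 (C=6, D=9), p = 0.719444, fail to reject H0.


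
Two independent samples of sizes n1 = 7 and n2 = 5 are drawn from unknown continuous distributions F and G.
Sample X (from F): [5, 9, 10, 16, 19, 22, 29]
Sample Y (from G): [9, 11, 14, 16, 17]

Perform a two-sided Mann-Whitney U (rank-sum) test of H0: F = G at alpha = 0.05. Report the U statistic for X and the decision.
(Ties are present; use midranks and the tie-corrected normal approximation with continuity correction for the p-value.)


Step 1: Combine and sort all 12 observations; assign midranks.
sorted (value, group): (5,X), (9,X), (9,Y), (10,X), (11,Y), (14,Y), (16,X), (16,Y), (17,Y), (19,X), (22,X), (29,X)
ranks: 5->1, 9->2.5, 9->2.5, 10->4, 11->5, 14->6, 16->7.5, 16->7.5, 17->9, 19->10, 22->11, 29->12
Step 2: Rank sum for X: R1 = 1 + 2.5 + 4 + 7.5 + 10 + 11 + 12 = 48.
Step 3: U_X = R1 - n1(n1+1)/2 = 48 - 7*8/2 = 48 - 28 = 20.
       U_Y = n1*n2 - U_X = 35 - 20 = 15.
Step 4: Ties are present, so use the tie-corrected normal approximation (with continuity correction) for the p-value.
Step 5: p-value = 0.744469; compare to alpha = 0.05. fail to reject H0.

U_X = 20, p = 0.744469, fail to reject H0 at alpha = 0.05.


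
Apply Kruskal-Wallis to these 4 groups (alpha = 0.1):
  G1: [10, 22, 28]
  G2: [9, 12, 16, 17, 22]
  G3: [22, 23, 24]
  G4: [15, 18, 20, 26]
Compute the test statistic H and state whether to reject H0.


Step 1: Combine all N = 15 observations and assign midranks.
sorted (value, group, rank): (9,G2,1), (10,G1,2), (12,G2,3), (15,G4,4), (16,G2,5), (17,G2,6), (18,G4,7), (20,G4,8), (22,G1,10), (22,G2,10), (22,G3,10), (23,G3,12), (24,G3,13), (26,G4,14), (28,G1,15)
Step 2: Sum ranks within each group.
R_1 = 27 (n_1 = 3)
R_2 = 25 (n_2 = 5)
R_3 = 35 (n_3 = 3)
R_4 = 33 (n_4 = 4)
Step 3: H = 12/(N(N+1)) * sum(R_i^2/n_i) - 3(N+1)
     = 12/(15*16) * (27^2/3 + 25^2/5 + 35^2/3 + 33^2/4) - 3*16
     = 0.050000 * 1048.58 - 48
     = 4.429167.
Step 4: Ties present; correction factor C = 1 - 24/(15^3 - 15) = 0.992857. Corrected H = 4.429167 / 0.992857 = 4.461031.
Step 5: Under H0, H ~ chi^2(3); p-value = 0.215793.
Step 6: alpha = 0.1. fail to reject H0.

H = 4.4610, df = 3, p = 0.215793, fail to reject H0.


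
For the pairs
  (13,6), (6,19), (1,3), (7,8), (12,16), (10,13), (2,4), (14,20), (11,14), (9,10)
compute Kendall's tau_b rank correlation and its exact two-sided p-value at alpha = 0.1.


Step 1: Enumerate the 45 unordered pairs (i,j) with i<j and classify each by sign(x_j-x_i) * sign(y_j-y_i).
  (1,2):dx=-7,dy=+13->D; (1,3):dx=-12,dy=-3->C; (1,4):dx=-6,dy=+2->D; (1,5):dx=-1,dy=+10->D
  (1,6):dx=-3,dy=+7->D; (1,7):dx=-11,dy=-2->C; (1,8):dx=+1,dy=+14->C; (1,9):dx=-2,dy=+8->D
  (1,10):dx=-4,dy=+4->D; (2,3):dx=-5,dy=-16->C; (2,4):dx=+1,dy=-11->D; (2,5):dx=+6,dy=-3->D
  (2,6):dx=+4,dy=-6->D; (2,7):dx=-4,dy=-15->C; (2,8):dx=+8,dy=+1->C; (2,9):dx=+5,dy=-5->D
  (2,10):dx=+3,dy=-9->D; (3,4):dx=+6,dy=+5->C; (3,5):dx=+11,dy=+13->C; (3,6):dx=+9,dy=+10->C
  (3,7):dx=+1,dy=+1->C; (3,8):dx=+13,dy=+17->C; (3,9):dx=+10,dy=+11->C; (3,10):dx=+8,dy=+7->C
  (4,5):dx=+5,dy=+8->C; (4,6):dx=+3,dy=+5->C; (4,7):dx=-5,dy=-4->C; (4,8):dx=+7,dy=+12->C
  (4,9):dx=+4,dy=+6->C; (4,10):dx=+2,dy=+2->C; (5,6):dx=-2,dy=-3->C; (5,7):dx=-10,dy=-12->C
  (5,8):dx=+2,dy=+4->C; (5,9):dx=-1,dy=-2->C; (5,10):dx=-3,dy=-6->C; (6,7):dx=-8,dy=-9->C
  (6,8):dx=+4,dy=+7->C; (6,9):dx=+1,dy=+1->C; (6,10):dx=-1,dy=-3->C; (7,8):dx=+12,dy=+16->C
  (7,9):dx=+9,dy=+10->C; (7,10):dx=+7,dy=+6->C; (8,9):dx=-3,dy=-6->C; (8,10):dx=-5,dy=-10->C
  (9,10):dx=-2,dy=-4->C
Step 2: C = 34, D = 11, total pairs = 45.
Step 3: tau = (C - D)/(n(n-1)/2) = (34 - 11)/45 = 0.511111.
Step 4: Exact two-sided p-value (enumerate n! = 3628800 permutations of y under H0): p = 0.046623.
Step 5: alpha = 0.1. reject H0.

tau_b = 0.5111 (C=34, D=11), p = 0.046623, reject H0.


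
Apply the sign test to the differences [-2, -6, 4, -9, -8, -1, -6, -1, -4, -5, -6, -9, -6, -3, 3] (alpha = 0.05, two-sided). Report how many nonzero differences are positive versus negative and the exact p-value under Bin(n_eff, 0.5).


Step 1: Discard zero differences. Original n = 15; n_eff = number of nonzero differences = 15.
Nonzero differences (with sign): -2, -6, +4, -9, -8, -1, -6, -1, -4, -5, -6, -9, -6, -3, +3
Step 2: Count signs: positive = 2, negative = 13.
Step 3: Under H0: P(positive) = 0.5, so the number of positives S ~ Bin(15, 0.5).
Step 4: Two-sided exact p-value = sum of Bin(15,0.5) probabilities at or below the observed probability = 0.007385.
Step 5: alpha = 0.05. reject H0.

n_eff = 15, pos = 2, neg = 13, p = 0.007385, reject H0.


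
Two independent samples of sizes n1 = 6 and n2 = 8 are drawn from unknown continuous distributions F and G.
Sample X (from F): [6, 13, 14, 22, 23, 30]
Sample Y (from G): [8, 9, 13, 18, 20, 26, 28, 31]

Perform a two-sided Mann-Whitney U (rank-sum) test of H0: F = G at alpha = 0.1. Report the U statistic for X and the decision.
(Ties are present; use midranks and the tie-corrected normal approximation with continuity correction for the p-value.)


Step 1: Combine and sort all 14 observations; assign midranks.
sorted (value, group): (6,X), (8,Y), (9,Y), (13,X), (13,Y), (14,X), (18,Y), (20,Y), (22,X), (23,X), (26,Y), (28,Y), (30,X), (31,Y)
ranks: 6->1, 8->2, 9->3, 13->4.5, 13->4.5, 14->6, 18->7, 20->8, 22->9, 23->10, 26->11, 28->12, 30->13, 31->14
Step 2: Rank sum for X: R1 = 1 + 4.5 + 6 + 9 + 10 + 13 = 43.5.
Step 3: U_X = R1 - n1(n1+1)/2 = 43.5 - 6*7/2 = 43.5 - 21 = 22.5.
       U_Y = n1*n2 - U_X = 48 - 22.5 = 25.5.
Step 4: Ties are present, so use the tie-corrected normal approximation (with continuity correction) for the p-value.
Step 5: p-value = 0.897167; compare to alpha = 0.1. fail to reject H0.

U_X = 22.5, p = 0.897167, fail to reject H0 at alpha = 0.1.


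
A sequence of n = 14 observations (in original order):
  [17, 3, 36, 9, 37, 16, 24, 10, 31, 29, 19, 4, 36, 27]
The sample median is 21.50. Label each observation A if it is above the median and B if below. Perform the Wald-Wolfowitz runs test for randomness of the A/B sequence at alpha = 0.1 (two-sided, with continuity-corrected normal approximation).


Step 1: Compute median = 21.50; label A = above, B = below.
Labels in order: BBABABABAABBAA  (n_A = 7, n_B = 7)
Step 2: Count runs R = 10.
Step 3: Under H0 (random ordering), E[R] = 2*n_A*n_B/(n_A+n_B) + 1 = 2*7*7/14 + 1 = 8.0000.
        Var[R] = 2*n_A*n_B*(2*n_A*n_B - n_A - n_B) / ((n_A+n_B)^2 * (n_A+n_B-1)) = 8232/2548 = 3.2308.
        SD[R] = 1.7974.
Step 4: Continuity-corrected z = (R - 0.5 - E[R]) / SD[R] = (10 - 0.5 - 8.0000) / 1.7974 = 0.8345.
Step 5: Two-sided p-value via normal approximation = 2*(1 - Phi(|z|)) = 0.403986.
Step 6: alpha = 0.1. fail to reject H0.

R = 10, z = 0.8345, p = 0.403986, fail to reject H0.


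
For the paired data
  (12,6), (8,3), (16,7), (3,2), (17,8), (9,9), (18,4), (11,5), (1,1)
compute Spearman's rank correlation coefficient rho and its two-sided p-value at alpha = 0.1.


Step 1: Rank x and y separately (midranks; no ties here).
rank(x): 12->6, 8->3, 16->7, 3->2, 17->8, 9->4, 18->9, 11->5, 1->1
rank(y): 6->6, 3->3, 7->7, 2->2, 8->8, 9->9, 4->4, 5->5, 1->1
Step 2: d_i = R_x(i) - R_y(i); compute d_i^2.
  (6-6)^2=0, (3-3)^2=0, (7-7)^2=0, (2-2)^2=0, (8-8)^2=0, (4-9)^2=25, (9-4)^2=25, (5-5)^2=0, (1-1)^2=0
sum(d^2) = 50.
Step 3: rho = 1 - 6*50 / (9*(9^2 - 1)) = 1 - 300/720 = 0.583333.
Step 4: Under H0, t = rho * sqrt((n-2)/(1-rho^2)) = 1.9001 ~ t(7).
Step 5: Two-sided p-value from the t-distribution with 7 df = 0.099186.
Step 6: alpha = 0.1. reject H0.

rho = 0.5833, p = 0.099186, reject H0 at alpha = 0.1.


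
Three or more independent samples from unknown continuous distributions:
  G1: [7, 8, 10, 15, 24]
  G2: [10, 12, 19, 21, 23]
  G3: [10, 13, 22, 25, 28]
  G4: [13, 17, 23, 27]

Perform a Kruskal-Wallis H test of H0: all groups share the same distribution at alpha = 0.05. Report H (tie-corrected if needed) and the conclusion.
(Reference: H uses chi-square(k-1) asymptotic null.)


Step 1: Combine all N = 19 observations and assign midranks.
sorted (value, group, rank): (7,G1,1), (8,G1,2), (10,G1,4), (10,G2,4), (10,G3,4), (12,G2,6), (13,G3,7.5), (13,G4,7.5), (15,G1,9), (17,G4,10), (19,G2,11), (21,G2,12), (22,G3,13), (23,G2,14.5), (23,G4,14.5), (24,G1,16), (25,G3,17), (27,G4,18), (28,G3,19)
Step 2: Sum ranks within each group.
R_1 = 32 (n_1 = 5)
R_2 = 47.5 (n_2 = 5)
R_3 = 60.5 (n_3 = 5)
R_4 = 50 (n_4 = 4)
Step 3: H = 12/(N(N+1)) * sum(R_i^2/n_i) - 3(N+1)
     = 12/(19*20) * (32^2/5 + 47.5^2/5 + 60.5^2/5 + 50^2/4) - 3*20
     = 0.031579 * 2013.1 - 60
     = 3.571579.
Step 4: Ties present; correction factor C = 1 - 36/(19^3 - 19) = 0.994737. Corrected H = 3.571579 / 0.994737 = 3.590476.
Step 5: Under H0, H ~ chi^2(3); p-value = 0.309216.
Step 6: alpha = 0.05. fail to reject H0.

H = 3.5905, df = 3, p = 0.309216, fail to reject H0.


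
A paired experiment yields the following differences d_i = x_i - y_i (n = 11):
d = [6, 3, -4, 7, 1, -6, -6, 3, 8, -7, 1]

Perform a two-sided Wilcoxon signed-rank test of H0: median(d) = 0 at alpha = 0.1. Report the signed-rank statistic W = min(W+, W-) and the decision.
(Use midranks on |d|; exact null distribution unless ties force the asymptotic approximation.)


Step 1: Drop any zero differences (none here) and take |d_i|.
|d| = [6, 3, 4, 7, 1, 6, 6, 3, 8, 7, 1]
Step 2: Midrank |d_i| (ties get averaged ranks).
ranks: |6|->7, |3|->3.5, |4|->5, |7|->9.5, |1|->1.5, |6|->7, |6|->7, |3|->3.5, |8|->11, |7|->9.5, |1|->1.5
Step 3: Attach original signs; sum ranks with positive sign and with negative sign.
W+ = 7 + 3.5 + 9.5 + 1.5 + 3.5 + 11 + 1.5 = 37.5
W- = 5 + 7 + 7 + 9.5 = 28.5
(Check: W+ + W- = 66 should equal n(n+1)/2 = 66.)
Step 4: Test statistic W = min(W+, W-) = 28.5.
Step 5: Ties in |d|, so use the tie-corrected normal approximation.
        E[W] = n(n+1)/4 = 11*12/4 = 33.
        Tie groups: |d|=1 (t=2), |d|=3 (t=2), |d|=6 (t=3), |d|=7 (t=2); sum(t^3 - t) = 42.
        Var[W] = n(n+1)(2n+1)/24 - sum(t^3-t)/48 = 3036/24 - 42/48 = 125.625.
        z = (W - E[W]) / sqrt(Var[W]) = (28.5 - 33) / 11.2083 = -0.4015.
        Two-sided p = 2*Phi(z) = 0.688060.
Step 6: alpha = 0.1. fail to reject H0.

W+ = 37.5, W- = 28.5, W = min = 28.5, p = 0.688060, fail to reject H0.


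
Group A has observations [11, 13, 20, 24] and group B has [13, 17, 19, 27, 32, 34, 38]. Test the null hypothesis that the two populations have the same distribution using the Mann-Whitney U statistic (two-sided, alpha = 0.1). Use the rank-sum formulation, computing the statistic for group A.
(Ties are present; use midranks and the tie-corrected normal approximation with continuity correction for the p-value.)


Step 1: Combine and sort all 11 observations; assign midranks.
sorted (value, group): (11,X), (13,X), (13,Y), (17,Y), (19,Y), (20,X), (24,X), (27,Y), (32,Y), (34,Y), (38,Y)
ranks: 11->1, 13->2.5, 13->2.5, 17->4, 19->5, 20->6, 24->7, 27->8, 32->9, 34->10, 38->11
Step 2: Rank sum for X: R1 = 1 + 2.5 + 6 + 7 = 16.5.
Step 3: U_X = R1 - n1(n1+1)/2 = 16.5 - 4*5/2 = 16.5 - 10 = 6.5.
       U_Y = n1*n2 - U_X = 28 - 6.5 = 21.5.
Step 4: Ties are present, so use the tie-corrected normal approximation (with continuity correction) for the p-value.
Step 5: p-value = 0.184875; compare to alpha = 0.1. fail to reject H0.

U_X = 6.5, p = 0.184875, fail to reject H0 at alpha = 0.1.


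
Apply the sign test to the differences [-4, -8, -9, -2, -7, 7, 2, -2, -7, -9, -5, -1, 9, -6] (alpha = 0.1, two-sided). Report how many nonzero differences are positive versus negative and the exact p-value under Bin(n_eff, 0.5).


Step 1: Discard zero differences. Original n = 14; n_eff = number of nonzero differences = 14.
Nonzero differences (with sign): -4, -8, -9, -2, -7, +7, +2, -2, -7, -9, -5, -1, +9, -6
Step 2: Count signs: positive = 3, negative = 11.
Step 3: Under H0: P(positive) = 0.5, so the number of positives S ~ Bin(14, 0.5).
Step 4: Two-sided exact p-value = sum of Bin(14,0.5) probabilities at or below the observed probability = 0.057373.
Step 5: alpha = 0.1. reject H0.

n_eff = 14, pos = 3, neg = 11, p = 0.057373, reject H0.


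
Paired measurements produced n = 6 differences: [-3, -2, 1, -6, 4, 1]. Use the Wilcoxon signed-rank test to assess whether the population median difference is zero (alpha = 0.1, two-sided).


Step 1: Drop any zero differences (none here) and take |d_i|.
|d| = [3, 2, 1, 6, 4, 1]
Step 2: Midrank |d_i| (ties get averaged ranks).
ranks: |3|->4, |2|->3, |1|->1.5, |6|->6, |4|->5, |1|->1.5
Step 3: Attach original signs; sum ranks with positive sign and with negative sign.
W+ = 1.5 + 5 + 1.5 = 8
W- = 4 + 3 + 6 = 13
(Check: W+ + W- = 21 should equal n(n+1)/2 = 21.)
Step 4: Test statistic W = min(W+, W-) = 8.
Step 5: Ties in |d|, so use the tie-corrected normal approximation.
        E[W] = n(n+1)/4 = 6*7/4 = 10.5.
        Tie groups: |d|=1 (t=2); sum(t^3 - t) = 6.
        Var[W] = n(n+1)(2n+1)/24 - sum(t^3-t)/48 = 546/24 - 6/48 = 22.625.
        z = (W - E[W]) / sqrt(Var[W]) = (8 - 10.5) / 4.7566 = -0.5256.
        Two-sided p = 2*Phi(z) = 0.599174.
Step 6: alpha = 0.1. fail to reject H0.

W+ = 8, W- = 13, W = min = 8, p = 0.599174, fail to reject H0.


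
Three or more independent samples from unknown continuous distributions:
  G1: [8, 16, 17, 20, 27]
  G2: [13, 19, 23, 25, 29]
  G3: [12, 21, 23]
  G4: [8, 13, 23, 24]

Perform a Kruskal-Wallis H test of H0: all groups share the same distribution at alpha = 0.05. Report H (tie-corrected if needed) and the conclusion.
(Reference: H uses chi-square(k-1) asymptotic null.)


Step 1: Combine all N = 17 observations and assign midranks.
sorted (value, group, rank): (8,G1,1.5), (8,G4,1.5), (12,G3,3), (13,G2,4.5), (13,G4,4.5), (16,G1,6), (17,G1,7), (19,G2,8), (20,G1,9), (21,G3,10), (23,G2,12), (23,G3,12), (23,G4,12), (24,G4,14), (25,G2,15), (27,G1,16), (29,G2,17)
Step 2: Sum ranks within each group.
R_1 = 39.5 (n_1 = 5)
R_2 = 56.5 (n_2 = 5)
R_3 = 25 (n_3 = 3)
R_4 = 32 (n_4 = 4)
Step 3: H = 12/(N(N+1)) * sum(R_i^2/n_i) - 3(N+1)
     = 12/(17*18) * (39.5^2/5 + 56.5^2/5 + 25^2/3 + 32^2/4) - 3*18
     = 0.039216 * 1414.83 - 54
     = 1.483660.
Step 4: Ties present; correction factor C = 1 - 36/(17^3 - 17) = 0.992647. Corrected H = 1.483660 / 0.992647 = 1.494650.
Step 5: Under H0, H ~ chi^2(3); p-value = 0.683506.
Step 6: alpha = 0.05. fail to reject H0.

H = 1.4947, df = 3, p = 0.683506, fail to reject H0.


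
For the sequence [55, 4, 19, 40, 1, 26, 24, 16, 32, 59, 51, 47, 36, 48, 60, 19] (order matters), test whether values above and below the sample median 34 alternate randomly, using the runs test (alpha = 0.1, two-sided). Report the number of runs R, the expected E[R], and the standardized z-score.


Step 1: Compute median = 34; label A = above, B = below.
Labels in order: ABBABBBBBAAAAAAB  (n_A = 8, n_B = 8)
Step 2: Count runs R = 6.
Step 3: Under H0 (random ordering), E[R] = 2*n_A*n_B/(n_A+n_B) + 1 = 2*8*8/16 + 1 = 9.0000.
        Var[R] = 2*n_A*n_B*(2*n_A*n_B - n_A - n_B) / ((n_A+n_B)^2 * (n_A+n_B-1)) = 14336/3840 = 3.7333.
        SD[R] = 1.9322.
Step 4: Continuity-corrected z = (R + 0.5 - E[R]) / SD[R] = (6 + 0.5 - 9.0000) / 1.9322 = -1.2939.
Step 5: Two-sided p-value via normal approximation = 2*(1 - Phi(|z|)) = 0.195709.
Step 6: alpha = 0.1. fail to reject H0.

R = 6, z = -1.2939, p = 0.195709, fail to reject H0.


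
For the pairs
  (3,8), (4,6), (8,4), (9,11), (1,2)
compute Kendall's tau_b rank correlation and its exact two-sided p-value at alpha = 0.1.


Step 1: Enumerate the 10 unordered pairs (i,j) with i<j and classify each by sign(x_j-x_i) * sign(y_j-y_i).
  (1,2):dx=+1,dy=-2->D; (1,3):dx=+5,dy=-4->D; (1,4):dx=+6,dy=+3->C; (1,5):dx=-2,dy=-6->C
  (2,3):dx=+4,dy=-2->D; (2,4):dx=+5,dy=+5->C; (2,5):dx=-3,dy=-4->C; (3,4):dx=+1,dy=+7->C
  (3,5):dx=-7,dy=-2->C; (4,5):dx=-8,dy=-9->C
Step 2: C = 7, D = 3, total pairs = 10.
Step 3: tau = (C - D)/(n(n-1)/2) = (7 - 3)/10 = 0.400000.
Step 4: Exact two-sided p-value (enumerate n! = 120 permutations of y under H0): p = 0.483333.
Step 5: alpha = 0.1. fail to reject H0.

tau_b = 0.4000 (C=7, D=3), p = 0.483333, fail to reject H0.


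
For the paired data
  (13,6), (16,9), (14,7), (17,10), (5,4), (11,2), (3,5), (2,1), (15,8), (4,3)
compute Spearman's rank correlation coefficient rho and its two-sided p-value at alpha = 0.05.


Step 1: Rank x and y separately (midranks; no ties here).
rank(x): 13->6, 16->9, 14->7, 17->10, 5->4, 11->5, 3->2, 2->1, 15->8, 4->3
rank(y): 6->6, 9->9, 7->7, 10->10, 4->4, 2->2, 5->5, 1->1, 8->8, 3->3
Step 2: d_i = R_x(i) - R_y(i); compute d_i^2.
  (6-6)^2=0, (9-9)^2=0, (7-7)^2=0, (10-10)^2=0, (4-4)^2=0, (5-2)^2=9, (2-5)^2=9, (1-1)^2=0, (8-8)^2=0, (3-3)^2=0
sum(d^2) = 18.
Step 3: rho = 1 - 6*18 / (10*(10^2 - 1)) = 1 - 108/990 = 0.890909.
Step 4: Under H0, t = rho * sqrt((n-2)/(1-rho^2)) = 5.5482 ~ t(8).
Step 5: Two-sided p-value from the t-distribution with 8 df = 0.000542.
Step 6: alpha = 0.05. reject H0.

rho = 0.8909, p = 0.000542, reject H0 at alpha = 0.05.


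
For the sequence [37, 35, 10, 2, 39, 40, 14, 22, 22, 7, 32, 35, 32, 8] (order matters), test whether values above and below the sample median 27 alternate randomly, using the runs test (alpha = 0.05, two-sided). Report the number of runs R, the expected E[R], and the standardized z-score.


Step 1: Compute median = 27; label A = above, B = below.
Labels in order: AABBAABBBBAAAB  (n_A = 7, n_B = 7)
Step 2: Count runs R = 6.
Step 3: Under H0 (random ordering), E[R] = 2*n_A*n_B/(n_A+n_B) + 1 = 2*7*7/14 + 1 = 8.0000.
        Var[R] = 2*n_A*n_B*(2*n_A*n_B - n_A - n_B) / ((n_A+n_B)^2 * (n_A+n_B-1)) = 8232/2548 = 3.2308.
        SD[R] = 1.7974.
Step 4: Continuity-corrected z = (R + 0.5 - E[R]) / SD[R] = (6 + 0.5 - 8.0000) / 1.7974 = -0.8345.
Step 5: Two-sided p-value via normal approximation = 2*(1 - Phi(|z|)) = 0.403986.
Step 6: alpha = 0.05. fail to reject H0.

R = 6, z = -0.8345, p = 0.403986, fail to reject H0.


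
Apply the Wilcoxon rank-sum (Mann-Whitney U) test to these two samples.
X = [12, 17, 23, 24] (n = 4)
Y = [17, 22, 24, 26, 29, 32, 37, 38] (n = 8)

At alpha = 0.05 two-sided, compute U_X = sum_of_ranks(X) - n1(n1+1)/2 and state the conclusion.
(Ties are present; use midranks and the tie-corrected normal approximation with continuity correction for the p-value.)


Step 1: Combine and sort all 12 observations; assign midranks.
sorted (value, group): (12,X), (17,X), (17,Y), (22,Y), (23,X), (24,X), (24,Y), (26,Y), (29,Y), (32,Y), (37,Y), (38,Y)
ranks: 12->1, 17->2.5, 17->2.5, 22->4, 23->5, 24->6.5, 24->6.5, 26->8, 29->9, 32->10, 37->11, 38->12
Step 2: Rank sum for X: R1 = 1 + 2.5 + 5 + 6.5 = 15.
Step 3: U_X = R1 - n1(n1+1)/2 = 15 - 4*5/2 = 15 - 10 = 5.
       U_Y = n1*n2 - U_X = 32 - 5 = 27.
Step 4: Ties are present, so use the tie-corrected normal approximation (with continuity correction) for the p-value.
Step 5: p-value = 0.073517; compare to alpha = 0.05. fail to reject H0.

U_X = 5, p = 0.073517, fail to reject H0 at alpha = 0.05.


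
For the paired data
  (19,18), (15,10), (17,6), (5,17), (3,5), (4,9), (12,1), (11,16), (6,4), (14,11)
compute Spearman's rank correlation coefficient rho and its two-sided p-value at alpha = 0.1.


Step 1: Rank x and y separately (midranks; no ties here).
rank(x): 19->10, 15->8, 17->9, 5->3, 3->1, 4->2, 12->6, 11->5, 6->4, 14->7
rank(y): 18->10, 10->6, 6->4, 17->9, 5->3, 9->5, 1->1, 16->8, 4->2, 11->7
Step 2: d_i = R_x(i) - R_y(i); compute d_i^2.
  (10-10)^2=0, (8-6)^2=4, (9-4)^2=25, (3-9)^2=36, (1-3)^2=4, (2-5)^2=9, (6-1)^2=25, (5-8)^2=9, (4-2)^2=4, (7-7)^2=0
sum(d^2) = 116.
Step 3: rho = 1 - 6*116 / (10*(10^2 - 1)) = 1 - 696/990 = 0.296970.
Step 4: Under H0, t = rho * sqrt((n-2)/(1-rho^2)) = 0.8796 ~ t(8).
Step 5: Two-sided p-value from the t-distribution with 8 df = 0.404702.
Step 6: alpha = 0.1. fail to reject H0.

rho = 0.2970, p = 0.404702, fail to reject H0 at alpha = 0.1.


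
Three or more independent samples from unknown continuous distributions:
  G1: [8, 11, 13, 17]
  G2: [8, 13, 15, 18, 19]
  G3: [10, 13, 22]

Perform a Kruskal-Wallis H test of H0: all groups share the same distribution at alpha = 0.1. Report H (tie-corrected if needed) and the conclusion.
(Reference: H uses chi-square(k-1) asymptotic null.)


Step 1: Combine all N = 12 observations and assign midranks.
sorted (value, group, rank): (8,G1,1.5), (8,G2,1.5), (10,G3,3), (11,G1,4), (13,G1,6), (13,G2,6), (13,G3,6), (15,G2,8), (17,G1,9), (18,G2,10), (19,G2,11), (22,G3,12)
Step 2: Sum ranks within each group.
R_1 = 20.5 (n_1 = 4)
R_2 = 36.5 (n_2 = 5)
R_3 = 21 (n_3 = 3)
Step 3: H = 12/(N(N+1)) * sum(R_i^2/n_i) - 3(N+1)
     = 12/(12*13) * (20.5^2/4 + 36.5^2/5 + 21^2/3) - 3*13
     = 0.076923 * 518.513 - 39
     = 0.885577.
Step 4: Ties present; correction factor C = 1 - 30/(12^3 - 12) = 0.982517. Corrected H = 0.885577 / 0.982517 = 0.901335.
Step 5: Under H0, H ~ chi^2(2); p-value = 0.637203.
Step 6: alpha = 0.1. fail to reject H0.

H = 0.9013, df = 2, p = 0.637203, fail to reject H0.


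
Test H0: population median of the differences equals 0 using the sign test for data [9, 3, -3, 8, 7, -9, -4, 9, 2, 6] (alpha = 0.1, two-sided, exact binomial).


Step 1: Discard zero differences. Original n = 10; n_eff = number of nonzero differences = 10.
Nonzero differences (with sign): +9, +3, -3, +8, +7, -9, -4, +9, +2, +6
Step 2: Count signs: positive = 7, negative = 3.
Step 3: Under H0: P(positive) = 0.5, so the number of positives S ~ Bin(10, 0.5).
Step 4: Two-sided exact p-value = sum of Bin(10,0.5) probabilities at or below the observed probability = 0.343750.
Step 5: alpha = 0.1. fail to reject H0.

n_eff = 10, pos = 7, neg = 3, p = 0.343750, fail to reject H0.


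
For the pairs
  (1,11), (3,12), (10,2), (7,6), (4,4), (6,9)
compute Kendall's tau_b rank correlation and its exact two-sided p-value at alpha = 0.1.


Step 1: Enumerate the 15 unordered pairs (i,j) with i<j and classify each by sign(x_j-x_i) * sign(y_j-y_i).
  (1,2):dx=+2,dy=+1->C; (1,3):dx=+9,dy=-9->D; (1,4):dx=+6,dy=-5->D; (1,5):dx=+3,dy=-7->D
  (1,6):dx=+5,dy=-2->D; (2,3):dx=+7,dy=-10->D; (2,4):dx=+4,dy=-6->D; (2,5):dx=+1,dy=-8->D
  (2,6):dx=+3,dy=-3->D; (3,4):dx=-3,dy=+4->D; (3,5):dx=-6,dy=+2->D; (3,6):dx=-4,dy=+7->D
  (4,5):dx=-3,dy=-2->C; (4,6):dx=-1,dy=+3->D; (5,6):dx=+2,dy=+5->C
Step 2: C = 3, D = 12, total pairs = 15.
Step 3: tau = (C - D)/(n(n-1)/2) = (3 - 12)/15 = -0.600000.
Step 4: Exact two-sided p-value (enumerate n! = 720 permutations of y under H0): p = 0.136111.
Step 5: alpha = 0.1. fail to reject H0.

tau_b = -0.6000 (C=3, D=12), p = 0.136111, fail to reject H0.


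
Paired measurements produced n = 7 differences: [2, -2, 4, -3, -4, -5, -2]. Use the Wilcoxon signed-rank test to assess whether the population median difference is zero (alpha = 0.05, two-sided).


Step 1: Drop any zero differences (none here) and take |d_i|.
|d| = [2, 2, 4, 3, 4, 5, 2]
Step 2: Midrank |d_i| (ties get averaged ranks).
ranks: |2|->2, |2|->2, |4|->5.5, |3|->4, |4|->5.5, |5|->7, |2|->2
Step 3: Attach original signs; sum ranks with positive sign and with negative sign.
W+ = 2 + 5.5 = 7.5
W- = 2 + 4 + 5.5 + 7 + 2 = 20.5
(Check: W+ + W- = 28 should equal n(n+1)/2 = 28.)
Step 4: Test statistic W = min(W+, W-) = 7.5.
Step 5: Ties in |d|, so use the tie-corrected normal approximation.
        E[W] = n(n+1)/4 = 7*8/4 = 14.
        Tie groups: |d|=2 (t=3), |d|=4 (t=2); sum(t^3 - t) = 30.
        Var[W] = n(n+1)(2n+1)/24 - sum(t^3-t)/48 = 840/24 - 30/48 = 34.375.
        z = (W - E[W]) / sqrt(Var[W]) = (7.5 - 14) / 5.8630 = -1.1086.
        Two-sided p = 2*Phi(z) = 0.267584.
Step 6: alpha = 0.05. fail to reject H0.

W+ = 7.5, W- = 20.5, W = min = 7.5, p = 0.267584, fail to reject H0.


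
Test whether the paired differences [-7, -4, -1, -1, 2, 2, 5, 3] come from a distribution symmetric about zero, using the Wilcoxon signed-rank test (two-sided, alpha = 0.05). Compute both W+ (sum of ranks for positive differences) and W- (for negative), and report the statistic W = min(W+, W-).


Step 1: Drop any zero differences (none here) and take |d_i|.
|d| = [7, 4, 1, 1, 2, 2, 5, 3]
Step 2: Midrank |d_i| (ties get averaged ranks).
ranks: |7|->8, |4|->6, |1|->1.5, |1|->1.5, |2|->3.5, |2|->3.5, |5|->7, |3|->5
Step 3: Attach original signs; sum ranks with positive sign and with negative sign.
W+ = 3.5 + 3.5 + 7 + 5 = 19
W- = 8 + 6 + 1.5 + 1.5 = 17
(Check: W+ + W- = 36 should equal n(n+1)/2 = 36.)
Step 4: Test statistic W = min(W+, W-) = 17.
Step 5: Ties in |d|, so use the tie-corrected normal approximation.
        E[W] = n(n+1)/4 = 8*9/4 = 18.
        Tie groups: |d|=1 (t=2), |d|=2 (t=2); sum(t^3 - t) = 12.
        Var[W] = n(n+1)(2n+1)/24 - sum(t^3-t)/48 = 1224/24 - 12/48 = 50.75.
        z = (W - E[W]) / sqrt(Var[W]) = (17 - 18) / 7.1239 = -0.1404.
        Two-sided p = 2*Phi(z) = 0.888366.
Step 6: alpha = 0.05. fail to reject H0.

W+ = 19, W- = 17, W = min = 17, p = 0.888366, fail to reject H0.


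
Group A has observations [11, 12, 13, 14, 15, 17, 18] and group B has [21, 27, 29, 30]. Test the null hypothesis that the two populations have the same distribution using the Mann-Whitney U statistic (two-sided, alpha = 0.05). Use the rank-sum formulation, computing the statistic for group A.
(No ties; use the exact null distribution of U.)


Step 1: Combine and sort all 11 observations; assign midranks.
sorted (value, group): (11,X), (12,X), (13,X), (14,X), (15,X), (17,X), (18,X), (21,Y), (27,Y), (29,Y), (30,Y)
ranks: 11->1, 12->2, 13->3, 14->4, 15->5, 17->6, 18->7, 21->8, 27->9, 29->10, 30->11
Step 2: Rank sum for X: R1 = 1 + 2 + 3 + 4 + 5 + 6 + 7 = 28.
Step 3: U_X = R1 - n1(n1+1)/2 = 28 - 7*8/2 = 28 - 28 = 0.
       U_Y = n1*n2 - U_X = 28 - 0 = 28.
Step 4: No ties, so the exact null distribution of U (based on enumerating the C(11,7) = 330 equally likely rank assignments) gives the two-sided p-value.
Step 5: p-value = 0.006061; compare to alpha = 0.05. reject H0.

U_X = 0, p = 0.006061, reject H0 at alpha = 0.05.


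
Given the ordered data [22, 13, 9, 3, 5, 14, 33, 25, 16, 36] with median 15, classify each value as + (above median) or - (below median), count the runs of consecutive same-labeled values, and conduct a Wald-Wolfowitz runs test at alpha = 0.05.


Step 1: Compute median = 15; label A = above, B = below.
Labels in order: ABBBBBAAAA  (n_A = 5, n_B = 5)
Step 2: Count runs R = 3.
Step 3: Under H0 (random ordering), E[R] = 2*n_A*n_B/(n_A+n_B) + 1 = 2*5*5/10 + 1 = 6.0000.
        Var[R] = 2*n_A*n_B*(2*n_A*n_B - n_A - n_B) / ((n_A+n_B)^2 * (n_A+n_B-1)) = 2000/900 = 2.2222.
        SD[R] = 1.4907.
Step 4: Continuity-corrected z = (R + 0.5 - E[R]) / SD[R] = (3 + 0.5 - 6.0000) / 1.4907 = -1.6771.
Step 5: Two-sided p-value via normal approximation = 2*(1 - Phi(|z|)) = 0.093533.
Step 6: alpha = 0.05. fail to reject H0.

R = 3, z = -1.6771, p = 0.093533, fail to reject H0.


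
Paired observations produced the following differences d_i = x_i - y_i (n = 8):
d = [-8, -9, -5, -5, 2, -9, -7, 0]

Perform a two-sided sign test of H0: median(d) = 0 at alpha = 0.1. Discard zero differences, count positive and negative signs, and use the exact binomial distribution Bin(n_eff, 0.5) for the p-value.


Step 1: Discard zero differences. Original n = 8; n_eff = number of nonzero differences = 7.
Nonzero differences (with sign): -8, -9, -5, -5, +2, -9, -7
Step 2: Count signs: positive = 1, negative = 6.
Step 3: Under H0: P(positive) = 0.5, so the number of positives S ~ Bin(7, 0.5).
Step 4: Two-sided exact p-value = sum of Bin(7,0.5) probabilities at or below the observed probability = 0.125000.
Step 5: alpha = 0.1. fail to reject H0.

n_eff = 7, pos = 1, neg = 6, p = 0.125000, fail to reject H0.


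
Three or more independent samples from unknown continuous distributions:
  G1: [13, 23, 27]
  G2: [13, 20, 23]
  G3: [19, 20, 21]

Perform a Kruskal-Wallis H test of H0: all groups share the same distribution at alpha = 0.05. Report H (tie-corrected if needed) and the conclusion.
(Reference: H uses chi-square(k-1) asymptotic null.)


Step 1: Combine all N = 9 observations and assign midranks.
sorted (value, group, rank): (13,G1,1.5), (13,G2,1.5), (19,G3,3), (20,G2,4.5), (20,G3,4.5), (21,G3,6), (23,G1,7.5), (23,G2,7.5), (27,G1,9)
Step 2: Sum ranks within each group.
R_1 = 18 (n_1 = 3)
R_2 = 13.5 (n_2 = 3)
R_3 = 13.5 (n_3 = 3)
Step 3: H = 12/(N(N+1)) * sum(R_i^2/n_i) - 3(N+1)
     = 12/(9*10) * (18^2/3 + 13.5^2/3 + 13.5^2/3) - 3*10
     = 0.133333 * 229.5 - 30
     = 0.600000.
Step 4: Ties present; correction factor C = 1 - 18/(9^3 - 9) = 0.975000. Corrected H = 0.600000 / 0.975000 = 0.615385.
Step 5: Under H0, H ~ chi^2(2); p-value = 0.735141.
Step 6: alpha = 0.05. fail to reject H0.

H = 0.6154, df = 2, p = 0.735141, fail to reject H0.


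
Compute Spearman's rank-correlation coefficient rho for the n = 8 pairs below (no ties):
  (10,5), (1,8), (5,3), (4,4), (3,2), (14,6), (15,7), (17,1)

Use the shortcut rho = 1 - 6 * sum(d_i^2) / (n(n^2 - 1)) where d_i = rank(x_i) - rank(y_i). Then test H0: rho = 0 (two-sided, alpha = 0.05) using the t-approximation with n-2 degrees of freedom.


Step 1: Rank x and y separately (midranks; no ties here).
rank(x): 10->5, 1->1, 5->4, 4->3, 3->2, 14->6, 15->7, 17->8
rank(y): 5->5, 8->8, 3->3, 4->4, 2->2, 6->6, 7->7, 1->1
Step 2: d_i = R_x(i) - R_y(i); compute d_i^2.
  (5-5)^2=0, (1-8)^2=49, (4-3)^2=1, (3-4)^2=1, (2-2)^2=0, (6-6)^2=0, (7-7)^2=0, (8-1)^2=49
sum(d^2) = 100.
Step 3: rho = 1 - 6*100 / (8*(8^2 - 1)) = 1 - 600/504 = -0.190476.
Step 4: Under H0, t = rho * sqrt((n-2)/(1-rho^2)) = -0.4753 ~ t(6).
Step 5: Two-sided p-value from the t-distribution with 6 df = 0.651401.
Step 6: alpha = 0.05. fail to reject H0.

rho = -0.1905, p = 0.651401, fail to reject H0 at alpha = 0.05.


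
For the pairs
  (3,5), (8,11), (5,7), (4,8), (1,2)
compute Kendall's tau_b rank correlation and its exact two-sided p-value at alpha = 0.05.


Step 1: Enumerate the 10 unordered pairs (i,j) with i<j and classify each by sign(x_j-x_i) * sign(y_j-y_i).
  (1,2):dx=+5,dy=+6->C; (1,3):dx=+2,dy=+2->C; (1,4):dx=+1,dy=+3->C; (1,5):dx=-2,dy=-3->C
  (2,3):dx=-3,dy=-4->C; (2,4):dx=-4,dy=-3->C; (2,5):dx=-7,dy=-9->C; (3,4):dx=-1,dy=+1->D
  (3,5):dx=-4,dy=-5->C; (4,5):dx=-3,dy=-6->C
Step 2: C = 9, D = 1, total pairs = 10.
Step 3: tau = (C - D)/(n(n-1)/2) = (9 - 1)/10 = 0.800000.
Step 4: Exact two-sided p-value (enumerate n! = 120 permutations of y under H0): p = 0.083333.
Step 5: alpha = 0.05. fail to reject H0.

tau_b = 0.8000 (C=9, D=1), p = 0.083333, fail to reject H0.
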